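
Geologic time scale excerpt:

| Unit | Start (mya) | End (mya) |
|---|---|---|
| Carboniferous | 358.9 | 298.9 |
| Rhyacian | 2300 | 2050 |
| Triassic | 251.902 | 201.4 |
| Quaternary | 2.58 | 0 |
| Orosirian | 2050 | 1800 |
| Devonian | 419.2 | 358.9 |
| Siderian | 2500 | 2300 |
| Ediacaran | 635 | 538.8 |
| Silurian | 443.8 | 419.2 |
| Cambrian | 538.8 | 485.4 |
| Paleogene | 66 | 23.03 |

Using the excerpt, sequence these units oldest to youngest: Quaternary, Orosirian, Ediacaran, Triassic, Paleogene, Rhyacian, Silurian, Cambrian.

Rhyacian, Orosirian, Ediacaran, Cambrian, Silurian, Triassic, Paleogene, Quaternary

The oldest of these is Rhyacian (starts 2300 Ma) and the youngest is Quaternary (ends 0 Ma).
In between, by decreasing start age: Orosirian (2050), Ediacaran (635), Cambrian (538.8), Silurian (443.8), Triassic (251.902), Paleogene (66).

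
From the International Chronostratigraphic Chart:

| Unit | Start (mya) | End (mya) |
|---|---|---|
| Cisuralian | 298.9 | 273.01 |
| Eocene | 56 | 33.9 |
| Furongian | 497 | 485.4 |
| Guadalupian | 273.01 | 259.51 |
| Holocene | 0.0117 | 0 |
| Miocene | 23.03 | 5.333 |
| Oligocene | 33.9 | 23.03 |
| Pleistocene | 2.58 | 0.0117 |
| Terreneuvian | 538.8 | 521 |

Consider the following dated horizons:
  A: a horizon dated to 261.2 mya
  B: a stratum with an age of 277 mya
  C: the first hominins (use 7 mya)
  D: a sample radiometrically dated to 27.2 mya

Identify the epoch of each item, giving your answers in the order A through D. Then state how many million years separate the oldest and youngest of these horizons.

A — Guadalupian; B — Cisuralian; C — Miocene; D — Oligocene; span 270 million years

A: 261.2 Ma lies in 273.01–259.51 Ma, so Guadalupian.
B: 277 Ma lies in 298.9–273.01 Ma, so Cisuralian.
C: 7 Ma lies in 23.03–5.333 Ma, so Miocene.
D: 27.2 Ma lies in 33.9–23.03 Ma, so Oligocene.
Oldest = 277 Ma, youngest = 7 Ma → span 270 Myr.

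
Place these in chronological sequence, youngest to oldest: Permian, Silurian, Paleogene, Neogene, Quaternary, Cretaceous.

Group by era (each group listed oldest first) — Paleozoic: Silurian, Permian; Mesozoic: Cretaceous; Cenozoic: Paleogene, Neogene, Quaternary. The eras run Paleozoic → Mesozoic → Cenozoic. Concatenating the groups in that era order and then reversing gives youngest to oldest.

Quaternary → Neogene → Paleogene → Cretaceous → Permian → Silurian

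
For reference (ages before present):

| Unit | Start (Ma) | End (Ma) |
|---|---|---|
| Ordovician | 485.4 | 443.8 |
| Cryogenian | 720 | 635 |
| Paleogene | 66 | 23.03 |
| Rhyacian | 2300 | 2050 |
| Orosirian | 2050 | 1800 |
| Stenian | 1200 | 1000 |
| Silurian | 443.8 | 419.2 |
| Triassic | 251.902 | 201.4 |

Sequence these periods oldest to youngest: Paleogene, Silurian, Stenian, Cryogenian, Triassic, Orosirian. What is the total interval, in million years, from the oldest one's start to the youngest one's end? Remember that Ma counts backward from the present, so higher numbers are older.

From the excerpt: Paleogene 66–23.03; Silurian 443.8–419.2; Stenian 1200–1000; Cryogenian 720–635; Triassic 251.902–201.4; Orosirian 2050–1800 (Ma).
Larger Ma is earlier, so the oldest is Orosirian and the youngest is Paleogene; oldest to youngest: Orosirian, Stenian, Cryogenian, Silurian, Triassic, Paleogene.
Oldest start 2050 minus youngest end 23.03 gives 2026.97 Myr overall.

Orosirian → Stenian → Cryogenian → Silurian → Triassic → Paleogene; total span 2026.97 Myr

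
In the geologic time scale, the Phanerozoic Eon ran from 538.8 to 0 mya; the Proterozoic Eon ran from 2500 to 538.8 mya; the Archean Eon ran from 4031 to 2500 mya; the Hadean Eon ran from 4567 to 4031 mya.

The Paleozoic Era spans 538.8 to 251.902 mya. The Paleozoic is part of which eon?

Phanerozoic

The Paleozoic (538.8–251.902 Ma) lies entirely within 538.8–0 Ma, the Phanerozoic Eon.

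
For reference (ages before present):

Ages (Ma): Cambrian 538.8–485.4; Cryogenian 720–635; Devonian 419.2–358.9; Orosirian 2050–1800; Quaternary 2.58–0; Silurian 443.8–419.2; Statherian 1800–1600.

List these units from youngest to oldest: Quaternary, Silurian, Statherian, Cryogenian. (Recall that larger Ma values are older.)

Sorting by start age (ascending Ma, since larger Ma = older): Quaternary start 2.58, Silurian start 443.8, Cryogenian start 720, Statherian start 1800.

Quaternary, then Silurian, then Cryogenian, then Statherian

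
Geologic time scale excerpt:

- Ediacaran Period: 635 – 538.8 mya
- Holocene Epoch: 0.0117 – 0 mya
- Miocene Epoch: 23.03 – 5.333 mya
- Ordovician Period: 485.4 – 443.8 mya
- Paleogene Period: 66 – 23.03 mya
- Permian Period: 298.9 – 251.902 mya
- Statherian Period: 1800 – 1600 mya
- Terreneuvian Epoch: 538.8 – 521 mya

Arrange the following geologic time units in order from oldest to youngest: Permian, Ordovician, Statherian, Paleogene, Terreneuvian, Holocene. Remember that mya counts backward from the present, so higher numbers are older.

Read off each span (Ma): Permian 298.9–251.902; Ordovician 485.4–443.8; Statherian 1800–1600; Paleogene 66–23.03; Terreneuvian 538.8–521; Holocene 0.0117–0.
Larger Ma is older, so oldest→youngest is Statherian, Terreneuvian, Ordovician, Permian, Paleogene, Holocene.

Statherian, Terreneuvian, Ordovician, Permian, Paleogene, Holocene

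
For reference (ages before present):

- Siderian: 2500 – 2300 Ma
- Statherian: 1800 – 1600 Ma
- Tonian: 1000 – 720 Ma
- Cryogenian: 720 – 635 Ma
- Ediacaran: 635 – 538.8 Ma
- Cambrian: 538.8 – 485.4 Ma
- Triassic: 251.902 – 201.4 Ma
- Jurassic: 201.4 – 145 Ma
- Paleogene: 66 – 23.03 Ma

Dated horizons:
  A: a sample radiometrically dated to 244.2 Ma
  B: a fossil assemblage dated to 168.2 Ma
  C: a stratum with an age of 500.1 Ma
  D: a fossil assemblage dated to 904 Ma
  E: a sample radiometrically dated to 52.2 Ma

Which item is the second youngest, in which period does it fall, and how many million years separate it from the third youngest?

B, in the Jurassic; 76 million years to A

Sorted youngest-first by Ma: E (52.2), B (168.2), A (244.2), C (500.1), D (904).
The second youngest is B at 168.2 Ma, which lies in 201.4–145 Ma: the Jurassic.
The third youngest is A at 244.2 Ma; separation = |168.2 − 244.2| = 76 Myr.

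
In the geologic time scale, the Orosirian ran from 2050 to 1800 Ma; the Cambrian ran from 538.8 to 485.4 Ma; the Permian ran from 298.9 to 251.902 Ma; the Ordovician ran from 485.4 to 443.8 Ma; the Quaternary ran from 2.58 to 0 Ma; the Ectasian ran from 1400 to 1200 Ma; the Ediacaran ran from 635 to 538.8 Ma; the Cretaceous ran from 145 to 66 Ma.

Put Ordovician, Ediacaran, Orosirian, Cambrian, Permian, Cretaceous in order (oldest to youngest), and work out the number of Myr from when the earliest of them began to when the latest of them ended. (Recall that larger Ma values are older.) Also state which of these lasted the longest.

Start ages (Ma): Orosirian 2050, Ediacaran 635, Cambrian 538.8, Ordovician 485.4, Permian 298.9, Cretaceous 145.
Ordered oldest to youngest: Orosirian, Ediacaran, Cambrian, Ordovician, Permian, Cretaceous.
Span = 2050 − 66 = 1984 Myr.
Durations: Ediacaran 96.2, Ordovician 41.6, Orosirian 250, Permian 46.998, Cretaceous 79, Cambrian 53.4 → longest is Orosirian (250 Myr).

Orosirian, Ediacaran, Cambrian, Ordovician, Permian, Cretaceous; total span 1984 Myr; longest is Orosirian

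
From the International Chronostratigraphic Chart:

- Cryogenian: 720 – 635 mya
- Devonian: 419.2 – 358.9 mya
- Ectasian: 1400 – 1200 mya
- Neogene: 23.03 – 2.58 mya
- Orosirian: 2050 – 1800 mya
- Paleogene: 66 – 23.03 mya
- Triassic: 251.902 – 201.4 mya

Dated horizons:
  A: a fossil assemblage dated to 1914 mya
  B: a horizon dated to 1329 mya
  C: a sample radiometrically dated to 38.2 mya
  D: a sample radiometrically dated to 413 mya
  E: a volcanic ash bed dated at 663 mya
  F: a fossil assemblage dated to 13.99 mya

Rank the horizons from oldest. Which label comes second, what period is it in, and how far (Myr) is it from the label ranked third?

B, in the Ectasian; 666 million years to E

Larger Ma means older, so oldest first: A 1914 > B 1329 > E 663 > D 413 > C 38.2 > F 13.99.
Counting 2 along gives B (1329 Ma); the excerpt puts that inside the Ectasian, 1400–1200 Ma.
Next in line is E (663 Ma), and 1329 − 663 = 666 Myr.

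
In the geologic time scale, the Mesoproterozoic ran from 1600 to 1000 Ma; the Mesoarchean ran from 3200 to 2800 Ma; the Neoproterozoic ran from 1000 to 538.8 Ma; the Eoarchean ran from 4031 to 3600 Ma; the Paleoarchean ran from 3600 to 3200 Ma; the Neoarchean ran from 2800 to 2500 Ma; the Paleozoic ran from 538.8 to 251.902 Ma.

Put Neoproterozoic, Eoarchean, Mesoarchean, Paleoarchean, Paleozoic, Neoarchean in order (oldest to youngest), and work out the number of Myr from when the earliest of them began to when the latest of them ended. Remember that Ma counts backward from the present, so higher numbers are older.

Eoarchean → Paleoarchean → Mesoarchean → Neoarchean → Neoproterozoic → Paleozoic; total span 3779.098 Myr

Start ages (Ma): Eoarchean 4031, Paleoarchean 3600, Mesoarchean 3200, Neoarchean 2800, Neoproterozoic 1000, Paleozoic 538.8.
Ordered oldest to youngest: Eoarchean, Paleoarchean, Mesoarchean, Neoarchean, Neoproterozoic, Paleozoic.
Span = 4031 − 251.902 = 3779.098 Myr.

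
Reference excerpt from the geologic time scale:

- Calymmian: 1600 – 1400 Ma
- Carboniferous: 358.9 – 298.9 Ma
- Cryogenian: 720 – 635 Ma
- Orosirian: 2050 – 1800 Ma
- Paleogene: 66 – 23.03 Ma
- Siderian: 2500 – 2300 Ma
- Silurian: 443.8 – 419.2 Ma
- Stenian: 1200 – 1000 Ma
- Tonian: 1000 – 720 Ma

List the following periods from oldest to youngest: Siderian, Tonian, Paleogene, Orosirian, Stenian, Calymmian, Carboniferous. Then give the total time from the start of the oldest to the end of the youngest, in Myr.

Siderian → Orosirian → Calymmian → Stenian → Tonian → Carboniferous → Paleogene; total span 2476.97 Myr

Start ages (Ma): Siderian 2500, Orosirian 2050, Calymmian 1600, Stenian 1200, Tonian 1000, Carboniferous 358.9, Paleogene 66.
Ordered oldest to youngest: Siderian, Orosirian, Calymmian, Stenian, Tonian, Carboniferous, Paleogene.
Span = 2500 − 23.03 = 2476.97 Myr.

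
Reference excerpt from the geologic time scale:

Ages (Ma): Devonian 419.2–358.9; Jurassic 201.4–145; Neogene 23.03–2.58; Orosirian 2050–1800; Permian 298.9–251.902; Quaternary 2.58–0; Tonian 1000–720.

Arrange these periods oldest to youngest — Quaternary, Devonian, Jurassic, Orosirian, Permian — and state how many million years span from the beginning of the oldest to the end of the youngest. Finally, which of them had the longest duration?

Orosirian → Devonian → Permian → Jurassic → Quaternary; total span 2050 Myr; longest is Orosirian

Start ages (Ma): Orosirian 2050, Devonian 419.2, Permian 298.9, Jurassic 201.4, Quaternary 2.58.
Ordered oldest to youngest: Orosirian, Devonian, Permian, Jurassic, Quaternary.
Span = 2050 − 0 = 2050 Myr.
Durations: Jurassic 56.4, Orosirian 250, Quaternary 2.58, Permian 46.998, Devonian 60.3 → longest is Orosirian (250 Myr).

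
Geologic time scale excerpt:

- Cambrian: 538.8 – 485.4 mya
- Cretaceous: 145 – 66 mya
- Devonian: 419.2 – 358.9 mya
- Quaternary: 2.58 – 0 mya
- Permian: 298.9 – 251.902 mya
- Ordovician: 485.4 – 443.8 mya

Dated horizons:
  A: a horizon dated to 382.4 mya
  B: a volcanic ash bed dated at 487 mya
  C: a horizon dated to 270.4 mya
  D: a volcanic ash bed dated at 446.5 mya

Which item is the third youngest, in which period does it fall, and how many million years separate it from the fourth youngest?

Sorted youngest-first by Ma: C (270.4), A (382.4), D (446.5), B (487).
The third youngest is D at 446.5 Ma, which lies in 485.4–443.8 Ma: the Ordovician.
The fourth youngest is B at 487 Ma; separation = |446.5 − 487| = 40.5 Myr.

D, in the Ordovician; 40.5 million years to B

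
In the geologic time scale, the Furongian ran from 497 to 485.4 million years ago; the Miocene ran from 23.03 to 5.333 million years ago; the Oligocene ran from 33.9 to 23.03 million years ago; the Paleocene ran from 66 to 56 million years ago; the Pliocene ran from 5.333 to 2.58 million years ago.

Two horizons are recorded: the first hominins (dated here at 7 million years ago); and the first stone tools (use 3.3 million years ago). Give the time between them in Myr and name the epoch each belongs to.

3.7 million years apart; the first in the Miocene, the second in the Pliocene

Elapsed time: 7 − 3.3 = 3.7 Myr.
7 Ma lies within 23.03–5.333 Ma: Miocene.
3.3 Ma lies within 5.333–2.58 Ma: Pliocene.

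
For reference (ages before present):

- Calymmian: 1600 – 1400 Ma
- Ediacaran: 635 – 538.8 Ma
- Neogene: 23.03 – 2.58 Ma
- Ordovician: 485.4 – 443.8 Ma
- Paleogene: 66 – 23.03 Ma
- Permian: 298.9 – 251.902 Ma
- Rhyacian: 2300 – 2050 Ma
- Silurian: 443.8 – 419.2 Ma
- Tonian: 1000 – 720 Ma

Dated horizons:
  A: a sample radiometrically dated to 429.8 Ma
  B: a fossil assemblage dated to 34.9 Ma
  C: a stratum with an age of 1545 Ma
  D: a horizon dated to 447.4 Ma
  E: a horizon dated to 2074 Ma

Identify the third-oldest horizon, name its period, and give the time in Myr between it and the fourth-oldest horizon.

Larger Ma means older, so oldest first: E 2074 > C 1545 > D 447.4 > A 429.8 > B 34.9.
Counting 3 along gives D (447.4 Ma); the excerpt puts that inside the Ordovician, 485.4–443.8 Ma.
Next in line is A (429.8 Ma), and 447.4 − 429.8 = 17.6 Myr.

D, in the Ordovician; 17.6 million years to A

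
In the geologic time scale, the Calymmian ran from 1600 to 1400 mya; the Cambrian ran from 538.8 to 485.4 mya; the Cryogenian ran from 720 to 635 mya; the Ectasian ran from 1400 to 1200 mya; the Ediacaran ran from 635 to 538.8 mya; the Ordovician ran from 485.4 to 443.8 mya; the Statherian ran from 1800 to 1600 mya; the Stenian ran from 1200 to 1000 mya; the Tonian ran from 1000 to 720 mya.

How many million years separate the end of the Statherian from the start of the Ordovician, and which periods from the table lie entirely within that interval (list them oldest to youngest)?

End of Statherian = 1600 Ma; start of Ordovician = 485.4 Ma.
Gap = 1600 − 485.4 = 1114.6 Myr.
Periods wholly inside 1600–485.4 Ma: Calymmian (1600–1400), Ectasian (1400–1200), Stenian (1200–1000), Tonian (1000–720), Cryogenian (720–635), Ediacaran (635–538.8), Cambrian (538.8–485.4).

1114.6 million years; Calymmian, Ectasian, Stenian, Tonian, Cryogenian, Ediacaran, Cambrian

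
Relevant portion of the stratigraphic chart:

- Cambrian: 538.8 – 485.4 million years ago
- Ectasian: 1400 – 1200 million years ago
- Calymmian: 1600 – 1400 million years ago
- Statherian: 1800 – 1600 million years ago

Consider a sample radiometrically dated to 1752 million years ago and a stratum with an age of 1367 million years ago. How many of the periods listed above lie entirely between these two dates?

1

The older date is 1752 Ma and the younger is 1367 Ma.
Periods with start < 1752 and end > 1367 Ma: Calymmian (1600–1400).
That is 1 complete period.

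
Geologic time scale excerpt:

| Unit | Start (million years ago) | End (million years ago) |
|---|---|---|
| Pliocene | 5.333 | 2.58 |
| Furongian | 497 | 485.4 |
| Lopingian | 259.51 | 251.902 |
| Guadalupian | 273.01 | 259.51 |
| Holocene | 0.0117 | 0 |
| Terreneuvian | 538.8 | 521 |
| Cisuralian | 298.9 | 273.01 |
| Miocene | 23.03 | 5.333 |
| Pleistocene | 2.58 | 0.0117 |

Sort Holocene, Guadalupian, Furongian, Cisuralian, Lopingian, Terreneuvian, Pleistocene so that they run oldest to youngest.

Terreneuvian, Furongian, Cisuralian, Guadalupian, Lopingian, Pleistocene, Holocene

Sorting by start age (descending Ma, since larger Ma = older): Terreneuvian start 538.8, Furongian start 497, Cisuralian start 298.9, Guadalupian start 273.01, Lopingian start 259.51, Pleistocene start 2.58, Holocene start 0.0117.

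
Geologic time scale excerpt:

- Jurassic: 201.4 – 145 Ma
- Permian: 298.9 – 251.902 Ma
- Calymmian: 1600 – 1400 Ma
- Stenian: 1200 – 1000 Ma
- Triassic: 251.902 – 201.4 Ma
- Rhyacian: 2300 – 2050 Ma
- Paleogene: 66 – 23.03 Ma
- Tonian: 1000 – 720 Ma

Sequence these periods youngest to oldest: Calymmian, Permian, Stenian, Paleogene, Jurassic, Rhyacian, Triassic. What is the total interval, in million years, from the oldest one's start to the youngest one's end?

From the excerpt: Calymmian 1600–1400; Permian 298.9–251.902; Stenian 1200–1000; Paleogene 66–23.03; Jurassic 201.4–145; Rhyacian 2300–2050; Triassic 251.902–201.4 (Ma).
Larger Ma is earlier, so the oldest is Rhyacian and the youngest is Paleogene; youngest to oldest: Paleogene, Jurassic, Triassic, Permian, Stenian, Calymmian, Rhyacian.
Oldest start 2300 minus youngest end 23.03 gives 2276.97 Myr overall.

Paleogene, Jurassic, Triassic, Permian, Stenian, Calymmian, Rhyacian; total span 2276.97 Myr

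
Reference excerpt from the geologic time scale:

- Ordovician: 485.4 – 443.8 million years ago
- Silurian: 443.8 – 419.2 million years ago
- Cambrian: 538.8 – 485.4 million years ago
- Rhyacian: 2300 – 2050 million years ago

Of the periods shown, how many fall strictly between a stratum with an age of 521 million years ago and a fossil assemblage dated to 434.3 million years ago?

1

521 Ma sits inside the Cambrian (538.8–485.4) and 434.3 Ma inside the Silurian (443.8–419.2); neither of those is wholly between the two dates.
The listed periods lying completely between them are Ordovician — 1 in all.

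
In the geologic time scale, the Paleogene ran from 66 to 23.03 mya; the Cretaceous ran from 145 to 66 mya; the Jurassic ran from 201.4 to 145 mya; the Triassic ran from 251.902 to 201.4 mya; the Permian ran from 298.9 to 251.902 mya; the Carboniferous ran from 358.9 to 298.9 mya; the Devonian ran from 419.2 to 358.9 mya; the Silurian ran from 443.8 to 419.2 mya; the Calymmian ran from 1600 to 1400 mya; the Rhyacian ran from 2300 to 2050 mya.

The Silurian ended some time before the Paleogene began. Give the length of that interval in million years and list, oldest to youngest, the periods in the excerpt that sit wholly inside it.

End of Silurian = 419.2 Ma; start of Paleogene = 66 Ma.
Gap = 419.2 − 66 = 353.2 Myr.
Periods wholly inside 419.2–66 Ma: Devonian (419.2–358.9), Carboniferous (358.9–298.9), Permian (298.9–251.902), Triassic (251.902–201.4), Jurassic (201.4–145), Cretaceous (145–66).

353.2 million years; Devonian, Carboniferous, Permian, Triassic, Jurassic, Cretaceous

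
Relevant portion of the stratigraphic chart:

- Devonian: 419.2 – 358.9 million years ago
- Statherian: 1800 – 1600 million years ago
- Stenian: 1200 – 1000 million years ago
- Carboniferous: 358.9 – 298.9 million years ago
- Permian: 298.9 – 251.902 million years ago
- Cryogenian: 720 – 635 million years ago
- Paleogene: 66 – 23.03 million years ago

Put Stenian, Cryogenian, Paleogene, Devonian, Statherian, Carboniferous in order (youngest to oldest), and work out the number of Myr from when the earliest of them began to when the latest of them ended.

Start ages (Ma): Statherian 1800, Stenian 1200, Cryogenian 720, Devonian 419.2, Carboniferous 358.9, Paleogene 66.
Ordered youngest to oldest: Paleogene, Carboniferous, Devonian, Cryogenian, Stenian, Statherian.
Span = 1800 − 23.03 = 1776.97 Myr.

Paleogene → Carboniferous → Devonian → Cryogenian → Stenian → Statherian; total span 1776.97 Myr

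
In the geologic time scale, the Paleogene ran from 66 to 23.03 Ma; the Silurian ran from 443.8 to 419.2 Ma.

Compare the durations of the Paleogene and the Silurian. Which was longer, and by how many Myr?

Paleogene: 66 − 23.03 = 42.97 Myr.
Silurian: 443.8 − 419.2 = 24.6 Myr.
Difference: 42.97 − 24.6 = 18.37 Myr, so the Paleogene was longer.

Paleogene, by 18.37 million years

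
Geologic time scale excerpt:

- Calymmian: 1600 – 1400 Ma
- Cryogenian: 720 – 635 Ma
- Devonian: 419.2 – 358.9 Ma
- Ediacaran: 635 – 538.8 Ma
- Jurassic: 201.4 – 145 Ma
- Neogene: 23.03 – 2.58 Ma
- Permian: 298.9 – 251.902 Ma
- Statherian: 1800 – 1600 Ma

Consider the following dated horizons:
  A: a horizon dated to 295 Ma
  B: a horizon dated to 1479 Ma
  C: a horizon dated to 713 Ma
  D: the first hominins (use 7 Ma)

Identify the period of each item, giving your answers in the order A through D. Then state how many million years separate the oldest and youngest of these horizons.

A — Permian; B — Calymmian; C — Cryogenian; D — Neogene; span 1472 million years

A: 295 Ma lies in 298.9–251.902 Ma, so Permian.
B: 1479 Ma lies in 1600–1400 Ma, so Calymmian.
C: 713 Ma lies in 720–635 Ma, so Cryogenian.
D: 7 Ma lies in 23.03–2.58 Ma, so Neogene.
Oldest = 1479 Ma, youngest = 7 Ma → span 1472 Myr.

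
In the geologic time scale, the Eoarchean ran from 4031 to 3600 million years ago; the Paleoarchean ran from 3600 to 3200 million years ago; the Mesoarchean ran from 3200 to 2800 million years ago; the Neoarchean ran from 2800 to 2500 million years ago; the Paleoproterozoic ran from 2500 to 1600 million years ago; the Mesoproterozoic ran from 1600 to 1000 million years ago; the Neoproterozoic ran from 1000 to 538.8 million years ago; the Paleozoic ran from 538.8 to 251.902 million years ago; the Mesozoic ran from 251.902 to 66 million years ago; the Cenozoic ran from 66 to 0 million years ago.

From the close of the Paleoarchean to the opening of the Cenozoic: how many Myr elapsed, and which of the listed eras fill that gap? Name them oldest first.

The Paleoarchean closes at 3200 Ma and the Cenozoic opens at 66 Ma, so the interval is 3200 − 66 = 3134 Myr.
An era fits inside if it starts at or after 3200 Ma and ends at or before 66 Ma; oldest first that gives Mesoarchean, Neoarchean, Paleoproterozoic, Mesoproterozoic, Neoproterozoic, Paleozoic, Mesozoic.

3134 million years; Mesoarchean, Neoarchean, Paleoproterozoic, Mesoproterozoic, Neoproterozoic, Paleozoic, Mesozoic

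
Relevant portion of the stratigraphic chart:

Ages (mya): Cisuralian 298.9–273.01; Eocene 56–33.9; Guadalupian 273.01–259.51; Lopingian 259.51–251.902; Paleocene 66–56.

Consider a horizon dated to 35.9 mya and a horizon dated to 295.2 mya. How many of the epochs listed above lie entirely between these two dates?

The older date is 295.2 Ma and the younger is 35.9 Ma.
Epochs with start < 295.2 and end > 35.9 Ma: Guadalupian (273.01–259.51), Lopingian (259.51–251.902), Paleocene (66–56).
That is 3 complete epochs.

3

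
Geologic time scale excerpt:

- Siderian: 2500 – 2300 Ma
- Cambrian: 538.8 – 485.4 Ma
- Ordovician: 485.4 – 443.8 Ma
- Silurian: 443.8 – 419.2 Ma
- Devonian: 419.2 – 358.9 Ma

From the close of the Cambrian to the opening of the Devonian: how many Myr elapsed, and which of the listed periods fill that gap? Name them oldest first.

The Cambrian closes at 485.4 Ma and the Devonian opens at 419.2 Ma, so the interval is 485.4 − 419.2 = 66.2 Myr.
A period fits inside if it starts at or after 485.4 Ma and ends at or before 419.2 Ma; oldest first that gives Ordovician, Silurian.

66.2 million years; Ordovician, Silurian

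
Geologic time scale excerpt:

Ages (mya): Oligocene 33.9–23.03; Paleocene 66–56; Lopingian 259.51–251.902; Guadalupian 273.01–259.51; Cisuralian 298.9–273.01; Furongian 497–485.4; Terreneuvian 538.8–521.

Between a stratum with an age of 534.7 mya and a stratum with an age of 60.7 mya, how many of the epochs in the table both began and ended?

534.7 Ma sits inside the Terreneuvian (538.8–521) and 60.7 Ma inside the Paleocene (66–56); neither of those is wholly between the two dates.
The listed epochs lying completely between them are Furongian, Cisuralian, Guadalupian, Lopingian — 4 in all.

4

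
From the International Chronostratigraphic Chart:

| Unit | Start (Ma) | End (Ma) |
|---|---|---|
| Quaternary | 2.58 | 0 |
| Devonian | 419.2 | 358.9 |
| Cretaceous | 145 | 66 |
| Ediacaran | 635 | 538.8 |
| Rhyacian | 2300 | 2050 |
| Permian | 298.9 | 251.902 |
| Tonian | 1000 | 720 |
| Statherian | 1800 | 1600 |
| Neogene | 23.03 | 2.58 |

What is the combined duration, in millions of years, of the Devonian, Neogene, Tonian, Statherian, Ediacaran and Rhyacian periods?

Each duration: Devonian = 60.3; Neogene = 20.45; Tonian = 280; Statherian = 200; Ediacaran = 96.2; Rhyacian = 250.
Sum: 60.3 + 20.45 + 280 + 200 + 96.2 + 250 = 906.95 Myr.

906.95 million years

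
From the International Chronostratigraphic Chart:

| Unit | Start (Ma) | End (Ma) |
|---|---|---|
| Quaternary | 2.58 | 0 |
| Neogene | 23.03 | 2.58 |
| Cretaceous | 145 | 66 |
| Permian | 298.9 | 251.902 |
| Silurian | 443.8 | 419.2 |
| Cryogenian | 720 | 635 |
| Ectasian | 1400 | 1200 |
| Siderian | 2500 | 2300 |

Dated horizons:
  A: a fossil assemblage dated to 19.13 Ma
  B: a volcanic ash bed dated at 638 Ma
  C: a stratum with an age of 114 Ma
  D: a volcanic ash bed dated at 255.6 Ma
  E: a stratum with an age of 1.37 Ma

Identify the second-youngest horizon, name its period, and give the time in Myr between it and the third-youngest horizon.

Smaller Ma means younger, so youngest first: E 1.37 < A 19.13 < C 114 < D 255.6 < B 638.
Counting 2 along gives A (19.13 Ma); the excerpt puts that inside the Neogene, 23.03–2.58 Ma.
Next in line is C (114 Ma), and 114 − 19.13 = 94.87 Myr.

A, in the Neogene; 94.87 million years to C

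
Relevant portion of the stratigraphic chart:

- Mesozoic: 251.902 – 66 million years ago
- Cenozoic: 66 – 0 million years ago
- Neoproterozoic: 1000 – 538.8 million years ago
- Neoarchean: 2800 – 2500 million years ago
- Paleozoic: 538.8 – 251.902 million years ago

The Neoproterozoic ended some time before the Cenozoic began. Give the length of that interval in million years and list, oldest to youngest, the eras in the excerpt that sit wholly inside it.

The Neoproterozoic closes at 538.8 Ma and the Cenozoic opens at 66 Ma, so the interval is 538.8 − 66 = 472.8 Myr.
An era fits inside if it starts at or after 538.8 Ma and ends at or before 66 Ma; oldest first that gives Paleozoic, Mesozoic.

472.8 million years; Paleozoic, Mesozoic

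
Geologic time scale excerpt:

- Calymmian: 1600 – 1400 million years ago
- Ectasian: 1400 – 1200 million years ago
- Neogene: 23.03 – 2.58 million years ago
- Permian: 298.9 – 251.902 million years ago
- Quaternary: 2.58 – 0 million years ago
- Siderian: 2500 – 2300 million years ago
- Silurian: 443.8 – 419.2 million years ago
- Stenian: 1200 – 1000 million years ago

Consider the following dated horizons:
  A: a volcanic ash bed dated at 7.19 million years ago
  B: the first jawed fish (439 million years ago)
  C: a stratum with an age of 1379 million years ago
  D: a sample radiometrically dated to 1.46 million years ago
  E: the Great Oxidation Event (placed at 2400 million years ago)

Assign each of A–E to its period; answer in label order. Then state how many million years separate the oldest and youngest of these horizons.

A: 7.19 Ma lies in 23.03–2.58 Ma, so Neogene.
B: 439 Ma lies in 443.8–419.2 Ma, so Silurian.
C: 1379 Ma lies in 1400–1200 Ma, so Ectasian.
D: 1.46 Ma lies in 2.58–0 Ma, so Quaternary.
E: 2400 Ma lies in 2500–2300 Ma, so Siderian.
Oldest = 2400 Ma, youngest = 1.46 Ma → span 2398.54 Myr.

A — Neogene; B — Silurian; C — Ectasian; D — Quaternary; E — Siderian; span 2398.54 million years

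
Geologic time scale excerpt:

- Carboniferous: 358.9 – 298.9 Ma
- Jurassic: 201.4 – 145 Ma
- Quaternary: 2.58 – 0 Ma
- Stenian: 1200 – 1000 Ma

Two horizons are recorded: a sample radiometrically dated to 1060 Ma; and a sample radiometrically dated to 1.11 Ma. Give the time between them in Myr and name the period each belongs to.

Elapsed time: 1060 − 1.11 = 1058.89 Myr.
1060 Ma lies within 1200–1000 Ma: Stenian.
1.11 Ma lies within 2.58–0 Ma: Quaternary.

1058.89 million years apart; the first in the Stenian, the second in the Quaternary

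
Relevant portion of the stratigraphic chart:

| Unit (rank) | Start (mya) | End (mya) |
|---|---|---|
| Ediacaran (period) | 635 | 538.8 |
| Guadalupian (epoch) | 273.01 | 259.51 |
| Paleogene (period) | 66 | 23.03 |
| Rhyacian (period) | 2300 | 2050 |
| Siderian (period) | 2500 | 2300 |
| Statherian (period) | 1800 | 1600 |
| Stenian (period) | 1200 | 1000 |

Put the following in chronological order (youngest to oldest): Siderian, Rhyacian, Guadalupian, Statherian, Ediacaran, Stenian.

Read off each span (Ma): Siderian 2500–2300; Rhyacian 2300–2050; Guadalupian 273.01–259.51; Statherian 1800–1600; Ediacaran 635–538.8; Stenian 1200–1000.
Larger Ma is older, so oldest→youngest is Siderian, Rhyacian, Statherian, Stenian, Ediacaran, Guadalupian; reverse it for youngest→oldest.

Guadalupian, then Ediacaran, then Stenian, then Statherian, then Rhyacian, then Siderian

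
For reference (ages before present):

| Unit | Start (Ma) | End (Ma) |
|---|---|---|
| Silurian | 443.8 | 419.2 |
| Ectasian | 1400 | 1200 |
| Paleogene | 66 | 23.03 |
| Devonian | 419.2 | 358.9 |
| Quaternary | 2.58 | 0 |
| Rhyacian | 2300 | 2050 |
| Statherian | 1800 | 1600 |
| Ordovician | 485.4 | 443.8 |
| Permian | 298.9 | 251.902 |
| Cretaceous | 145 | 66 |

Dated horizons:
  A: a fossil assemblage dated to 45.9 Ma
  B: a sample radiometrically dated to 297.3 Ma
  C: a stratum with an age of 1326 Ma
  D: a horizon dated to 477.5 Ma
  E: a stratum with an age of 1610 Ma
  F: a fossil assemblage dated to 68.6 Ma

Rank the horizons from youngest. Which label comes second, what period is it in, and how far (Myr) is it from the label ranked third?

F, in the Cretaceous; 228.7 million years to B

Sorted youngest-first by Ma: A (45.9), F (68.6), B (297.3), D (477.5), C (1326), E (1610).
The second youngest is F at 68.6 Ma, which lies in 145–66 Ma: the Cretaceous.
The third youngest is B at 297.3 Ma; separation = |68.6 − 297.3| = 228.7 Myr.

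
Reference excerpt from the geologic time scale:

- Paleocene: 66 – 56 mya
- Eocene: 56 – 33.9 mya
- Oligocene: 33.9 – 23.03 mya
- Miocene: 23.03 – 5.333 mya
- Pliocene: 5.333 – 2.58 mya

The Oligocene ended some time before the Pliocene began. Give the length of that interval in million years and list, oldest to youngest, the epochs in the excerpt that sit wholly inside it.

17.697 million years; Miocene

End of Oligocene = 23.03 Ma; start of Pliocene = 5.333 Ma.
Gap = 23.03 − 5.333 = 17.697 Myr.
Epochs wholly inside 23.03–5.333 Ma: Miocene (23.03–5.333).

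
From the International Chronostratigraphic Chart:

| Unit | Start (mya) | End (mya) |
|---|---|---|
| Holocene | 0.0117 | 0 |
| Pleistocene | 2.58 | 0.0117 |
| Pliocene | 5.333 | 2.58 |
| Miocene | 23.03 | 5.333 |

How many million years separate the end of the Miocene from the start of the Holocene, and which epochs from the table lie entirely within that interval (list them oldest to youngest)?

The Miocene closes at 5.333 Ma and the Holocene opens at 0.0117 Ma, so the interval is 5.333 − 0.0117 = 5.3213 Myr.
An epoch fits inside if it starts at or after 5.333 Ma and ends at or before 0.0117 Ma; oldest first that gives Pliocene, Pleistocene.

5.3213 million years; Pliocene, Pleistocene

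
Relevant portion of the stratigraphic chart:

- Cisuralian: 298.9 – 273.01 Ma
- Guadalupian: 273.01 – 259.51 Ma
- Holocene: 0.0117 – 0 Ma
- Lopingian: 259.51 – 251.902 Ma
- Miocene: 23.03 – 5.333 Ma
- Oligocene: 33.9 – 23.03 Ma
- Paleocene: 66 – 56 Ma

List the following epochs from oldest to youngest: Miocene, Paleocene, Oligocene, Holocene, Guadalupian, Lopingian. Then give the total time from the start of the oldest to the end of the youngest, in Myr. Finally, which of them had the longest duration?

Guadalupian, Lopingian, Paleocene, Oligocene, Miocene, Holocene; total span 273.01 Myr; longest is Miocene

Start ages (Ma): Guadalupian 273.01, Lopingian 259.51, Paleocene 66, Oligocene 33.9, Miocene 23.03, Holocene 0.0117.
Ordered oldest to youngest: Guadalupian, Lopingian, Paleocene, Oligocene, Miocene, Holocene.
Span = 273.01 − 0 = 273.01 Myr.
Durations: Miocene 17.697, Guadalupian 13.5, Oligocene 10.87, Lopingian 7.608, Holocene 0.0117, Paleocene 10 → longest is Miocene (17.697 Myr).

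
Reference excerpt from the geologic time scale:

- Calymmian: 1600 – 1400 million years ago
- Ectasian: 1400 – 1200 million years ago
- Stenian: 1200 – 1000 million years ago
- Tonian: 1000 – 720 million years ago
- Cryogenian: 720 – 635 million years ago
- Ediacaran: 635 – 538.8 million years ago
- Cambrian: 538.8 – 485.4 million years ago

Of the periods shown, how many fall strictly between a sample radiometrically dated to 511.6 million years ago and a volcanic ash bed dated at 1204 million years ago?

4

The older date is 1204 Ma and the younger is 511.6 Ma.
Periods with start < 1204 and end > 511.6 Ma: Stenian (1200–1000), Tonian (1000–720), Cryogenian (720–635), Ediacaran (635–538.8).
That is 4 complete periods.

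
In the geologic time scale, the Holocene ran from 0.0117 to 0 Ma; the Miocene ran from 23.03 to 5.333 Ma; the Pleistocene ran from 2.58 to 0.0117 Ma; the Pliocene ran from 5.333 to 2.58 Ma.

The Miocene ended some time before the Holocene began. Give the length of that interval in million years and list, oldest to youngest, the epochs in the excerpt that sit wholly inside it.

5.3213 million years; Pliocene, Pleistocene

The Miocene closes at 5.333 Ma and the Holocene opens at 0.0117 Ma, so the interval is 5.333 − 0.0117 = 5.3213 Myr.
An epoch fits inside if it starts at or after 5.333 Ma and ends at or before 0.0117 Ma; oldest first that gives Pliocene, Pleistocene.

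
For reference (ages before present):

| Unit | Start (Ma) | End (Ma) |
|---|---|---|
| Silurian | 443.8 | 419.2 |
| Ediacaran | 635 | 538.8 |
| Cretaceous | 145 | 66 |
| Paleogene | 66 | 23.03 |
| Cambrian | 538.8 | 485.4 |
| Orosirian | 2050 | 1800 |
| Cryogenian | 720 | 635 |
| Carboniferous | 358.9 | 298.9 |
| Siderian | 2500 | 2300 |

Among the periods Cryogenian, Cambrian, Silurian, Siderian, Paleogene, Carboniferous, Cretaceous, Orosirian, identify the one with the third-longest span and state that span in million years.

Cryogenian, 85 million years

Start − end for each: Cryogenian 720 − 635 = 85; Cambrian 538.8 − 485.4 = 53.4; Silurian 443.8 − 419.2 = 24.6; Siderian 2500 − 2300 = 200; Paleogene 66 − 23.03 = 42.97; Carboniferous 358.9 − 298.9 = 60; Cretaceous 145 − 66 = 79; Orosirian 2050 − 1800 = 250.
Ranking these from longest: Orosirian > Siderian > Cryogenian > Cretaceous > Carboniferous > Cambrian > Paleogene > Silurian.
Position 3 in that ranking is Cryogenian, which lasted 85 Myr.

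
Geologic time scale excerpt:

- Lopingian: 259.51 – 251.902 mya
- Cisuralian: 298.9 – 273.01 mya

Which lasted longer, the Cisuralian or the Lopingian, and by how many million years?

Cisuralian: 298.9 − 273.01 = 25.89 Myr.
Lopingian: 259.51 − 251.902 = 7.608 Myr.
Difference: 25.89 − 7.608 = 18.282 Myr, so the Cisuralian was longer.

Cisuralian, by 18.282 million years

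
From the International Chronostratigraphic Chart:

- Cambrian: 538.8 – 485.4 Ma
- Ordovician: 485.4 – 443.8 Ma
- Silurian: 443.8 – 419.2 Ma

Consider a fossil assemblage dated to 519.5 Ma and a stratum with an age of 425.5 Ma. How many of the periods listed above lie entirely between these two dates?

1

519.5 Ma sits inside the Cambrian (538.8–485.4) and 425.5 Ma inside the Silurian (443.8–419.2); neither of those is wholly between the two dates.
The listed periods lying completely between them are Ordovician — 1 in all.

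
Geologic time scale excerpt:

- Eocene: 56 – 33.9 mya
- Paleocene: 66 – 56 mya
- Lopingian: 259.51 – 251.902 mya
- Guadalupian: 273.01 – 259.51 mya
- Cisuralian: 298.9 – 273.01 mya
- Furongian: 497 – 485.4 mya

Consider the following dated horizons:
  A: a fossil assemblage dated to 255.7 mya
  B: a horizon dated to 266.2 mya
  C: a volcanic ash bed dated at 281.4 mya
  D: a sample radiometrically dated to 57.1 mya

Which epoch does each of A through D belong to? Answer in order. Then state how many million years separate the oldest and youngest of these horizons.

A — Lopingian; B — Guadalupian; C — Cisuralian; D — Paleocene; span 224.3 million years

Match each age against the start–end ranges in the excerpt: A = 255.7 Ma → Lopingian (259.51–251.902); B = 266.2 Ma → Guadalupian (273.01–259.51); C = 281.4 Ma → Cisuralian (298.9–273.01); D = 57.1 Ma → Paleocene (66–56).
The largest age is 281.4 Ma and the smallest is 57.1 Ma; their difference is 224.3 Myr.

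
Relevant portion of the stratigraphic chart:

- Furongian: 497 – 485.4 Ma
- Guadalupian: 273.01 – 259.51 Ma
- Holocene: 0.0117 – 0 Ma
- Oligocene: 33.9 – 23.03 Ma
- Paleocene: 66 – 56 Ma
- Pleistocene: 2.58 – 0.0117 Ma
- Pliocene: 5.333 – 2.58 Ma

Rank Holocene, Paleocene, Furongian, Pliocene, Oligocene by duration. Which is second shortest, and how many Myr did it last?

Pliocene, 2.753 million years

Start − end for each: Holocene 0.0117 − 0 = 0.0117; Paleocene 66 − 56 = 10; Furongian 497 − 485.4 = 11.6; Pliocene 5.333 − 2.58 = 2.753; Oligocene 33.9 − 23.03 = 10.87.
Ranking these from shortest: Holocene < Pliocene < Paleocene < Oligocene < Furongian.
Position 2 in that ranking is Pliocene, which lasted 2.753 Myr.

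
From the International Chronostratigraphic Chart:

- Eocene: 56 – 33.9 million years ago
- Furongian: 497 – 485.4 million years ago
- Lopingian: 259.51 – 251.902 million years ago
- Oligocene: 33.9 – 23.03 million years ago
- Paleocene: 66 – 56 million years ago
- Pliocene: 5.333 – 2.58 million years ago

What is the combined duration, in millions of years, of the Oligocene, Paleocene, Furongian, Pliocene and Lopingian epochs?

Duration is start − end for each: (33.9 − 23.03) + (66 − 56) + (497 − 485.4) + (5.333 − 2.58) + (259.51 − 251.902).
That is 10.87 + 10 + 11.6 + 2.753 + 7.608, which totals 42.831 million years.

42.831 million years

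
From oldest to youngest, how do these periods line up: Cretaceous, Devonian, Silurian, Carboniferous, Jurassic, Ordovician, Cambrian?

Cambrian, then Ordovician, then Silurian, then Devonian, then Carboniferous, then Jurassic, then Cretaceous

Era membership (oldest first within each) — Paleozoic: Cambrian, Ordovician, Silurian, Devonian, Carboniferous; Mesozoic: Jurassic, Cretaceous. Paleozoic precedes Mesozoic, which precedes Cenozoic. Concatenating the groups in that era order gives oldest to youngest directly.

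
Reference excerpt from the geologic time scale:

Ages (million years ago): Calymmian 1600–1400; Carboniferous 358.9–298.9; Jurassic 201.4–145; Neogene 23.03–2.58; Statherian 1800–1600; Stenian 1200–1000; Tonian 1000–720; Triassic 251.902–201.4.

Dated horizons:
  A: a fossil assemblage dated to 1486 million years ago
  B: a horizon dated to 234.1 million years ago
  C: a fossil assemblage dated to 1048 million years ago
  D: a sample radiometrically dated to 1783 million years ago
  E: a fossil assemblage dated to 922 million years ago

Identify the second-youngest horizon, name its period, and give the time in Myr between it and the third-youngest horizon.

Sorted youngest-first by Ma: B (234.1), E (922), C (1048), A (1486), D (1783).
The second youngest is E at 922 Ma, which lies in 1000–720 Ma: the Tonian.
The third youngest is C at 1048 Ma; separation = |922 − 1048| = 126 Myr.

E, in the Tonian; 126 million years to C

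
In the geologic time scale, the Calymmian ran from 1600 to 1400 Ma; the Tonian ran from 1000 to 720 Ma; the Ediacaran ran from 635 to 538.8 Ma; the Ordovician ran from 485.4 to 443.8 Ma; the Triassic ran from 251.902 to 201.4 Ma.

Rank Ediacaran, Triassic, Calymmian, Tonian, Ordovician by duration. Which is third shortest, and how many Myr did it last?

Durations: Ediacaran 96.2; Triassic 50.502; Calymmian 200; Tonian 280; Ordovician 41.6 Myr.
Sorted shortest-first: Ordovician (41.6), Triassic (50.502), Ediacaran (96.2), Calymmian (200), Tonian (280).
The third shortest is Ediacaran at 96.2 Myr.

Ediacaran, 96.2 million years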